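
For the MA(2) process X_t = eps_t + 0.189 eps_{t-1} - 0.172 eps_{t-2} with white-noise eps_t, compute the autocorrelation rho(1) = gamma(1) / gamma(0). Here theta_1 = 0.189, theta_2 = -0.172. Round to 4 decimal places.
\rho(1) = 0.1469

For an MA(q) process with theta_0 = 1, the autocovariance is
  gamma(k) = sigma^2 * sum_{i=0..q-k} theta_i * theta_{i+k},
and rho(k) = gamma(k) / gamma(0). Sigma^2 cancels.
  numerator   = (1)*(0.189) + (0.189)*(-0.172) = 0.156492.
  denominator = (1)^2 + (0.189)^2 + (-0.172)^2 = 1.065305.
  rho(1) = 0.156492 / 1.065305 = 0.1469.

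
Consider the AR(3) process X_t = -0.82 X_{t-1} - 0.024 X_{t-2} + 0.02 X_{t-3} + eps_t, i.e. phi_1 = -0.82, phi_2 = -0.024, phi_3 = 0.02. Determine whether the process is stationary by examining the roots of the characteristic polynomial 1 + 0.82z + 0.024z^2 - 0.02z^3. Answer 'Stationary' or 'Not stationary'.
\text{Stationary}

The AR(p) characteristic polynomial is P(z) = 1 + 0.82z + 0.024z^2 - 0.02z^3.
Stationarity requires all roots to lie outside the unit circle, i.e. |z| > 1 for every root.
Degree 3: look for a simple real root z0 first, then factor out (1 - z/z0) and solve the remaining quadratic.
Testing z0 = -5: P(-5) = 1 + (0.82)(-5) + (0.024)(-5)^2 + (-0.02)(-5)^3
  = 1 + (-4.1) + (0.6) + (2.5) = 0.  So z_0 = -5 is a root, |z_0| = 5.
Divide out the factor (1 + 0.2 z) = (1 - z/z0) (since 1/z0 = -0.2):
  P(z) = (1 + 0.2 z)(1 + (0.62) z + (-0.1) z^2)
  [check: z-coef 0.62 - (-0.2) = 0.82; z^2-coef -0.1 - (-0.2)(0.62) = 0.024; z^3-coef -(-0.2)(-0.1) = -0.02.]
Remaining roots from the quadratic factor 1 + (0.62) z + (-0.1) z^2:
  Set 1 + (0.62) z + (-0.1) z^2 = 0, i.e. a z^2 + b z + c = 0 with a = -0.1, b = 0.62, c = 1.
  Discriminant D = b^2 - 4ac = (0.62)^2 - 4*(-0.1)*1 = 0.3844 - (-0.4) = 0.7844.
  D >= 0, so the roots are real: z = (-b +/- sqrt(D)) / (2a) = (-0.62 +/- 0.885664) / (-0.2).
    z_1 = (-0.62 + 0.885664) / (-0.2) = -1.3283,   |z_1| = 1.3283.
    z_2 = (-0.62 - 0.885664) / (-0.2) = 7.5283,   |z_2| = 7.5283.
Moduli of all roots: 5.0000, 1.3283, 7.5283.
All moduli strictly greater than 1? Yes.
Verdict: Stationary.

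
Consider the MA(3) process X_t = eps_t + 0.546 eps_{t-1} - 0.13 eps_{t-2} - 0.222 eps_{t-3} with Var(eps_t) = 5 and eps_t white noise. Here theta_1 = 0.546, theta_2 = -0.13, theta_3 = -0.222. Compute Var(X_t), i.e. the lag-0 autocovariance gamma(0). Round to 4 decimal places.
\gamma(0) = 6.8215

For an MA(q) process X_t = eps_t + sum_i theta_i eps_{t-i} with
Var(eps_t) = sigma^2, the variance is
  gamma(0) = sigma^2 * (1 + sum_i theta_i^2).
  sum_i theta_i^2 = (0.546)^2 + (-0.13)^2 + (-0.222)^2 = 0.298116 + 0.0169 + 0.049284 = 0.3643.
  gamma(0) = 5 * (1 + 0.3643) = 5 * 1.3643 = 6.8215.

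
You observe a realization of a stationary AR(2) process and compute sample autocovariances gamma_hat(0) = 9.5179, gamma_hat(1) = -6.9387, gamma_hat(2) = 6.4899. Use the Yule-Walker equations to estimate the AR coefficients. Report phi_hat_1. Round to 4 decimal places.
\hat\phi_{1} = -0.4950

The Yule-Walker equations for an AR(p) process read, in matrix form,
  Gamma_p phi = r_p,   with   (Gamma_p)_{ij} = gamma(|i - j|),
                       (r_p)_i = gamma(i),   i,j = 1..p.
Substitute the sample gammas (Toeplitz matrix and right-hand side of size 2):
  Gamma_p = [[9.5179, -6.9387], [-6.9387, 9.5179]]
  r_p     = [-6.9387, 6.4899]
Written out:
  9.5179 phi_1 - 6.9387 phi_2 = -6.9387
  -6.9387 phi_1 + 9.5179 phi_2 = 6.4899
Solve by Cramer's rule:
  det = gamma(0)^2 - gamma(1)^2 = (9.5179)^2 - (-6.9387)^2 = 90.59042041 - 48.14555769 = 42.44486272
  phi_hat_1 = [gamma(1) gamma(0) - gamma(1) gamma(2)] / det = [(-6.9387)(9.5179) - (-6.9387)(6.4899)] / 42.44486272 = -21.0103836 / 42.44486272 = -0.495
  phi_hat_2 = [gamma(0) gamma(2) - gamma(1)^2] / det = [(9.5179)(6.4899) - (-6.9387)^2] / 42.44486272 = 13.62466152 / 42.44486272 = 0.321
So phi_hat = [-0.4950, 0.3210].
Therefore phi_hat_1 = -0.4950.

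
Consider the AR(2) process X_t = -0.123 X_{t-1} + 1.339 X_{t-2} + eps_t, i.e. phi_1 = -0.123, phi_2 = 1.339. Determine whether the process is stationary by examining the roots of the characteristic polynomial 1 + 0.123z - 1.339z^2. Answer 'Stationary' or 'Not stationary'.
\text{Not stationary}

The AR(p) characteristic polynomial is P(z) = 1 + 0.123z - 1.339z^2.
Stationarity requires all roots to lie outside the unit circle, i.e. |z| > 1 for every root.
Set 1 + (0.123) z + (-1.339) z^2 = 0, i.e. a z^2 + b z + c = 0 with a = -1.339, b = 0.123, c = 1.
Discriminant D = b^2 - 4ac = (0.123)^2 - 4*(-1.339)*1 = 0.015129 - (-5.356) = 5.371129.
D >= 0, so the roots are real: z = (-b +/- sqrt(D)) / (2a) = (-0.123 +/- 2.31757) / (-2.678).
  z_1 = (-0.123 + 2.31757) / (-2.678) = -0.8195,   |z_1| = 0.8195.
  z_2 = (-0.123 - 2.31757) / (-2.678) = 0.9113,   |z_2| = 0.9113.
Moduli of all roots: 0.8195, 0.9113.
All moduli strictly greater than 1? No.
Verdict: Not stationary.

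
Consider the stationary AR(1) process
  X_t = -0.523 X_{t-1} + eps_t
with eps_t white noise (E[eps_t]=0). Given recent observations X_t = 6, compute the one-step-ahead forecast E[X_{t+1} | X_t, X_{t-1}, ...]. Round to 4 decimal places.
E[X_{t+1} \mid \mathcal F_t] = -3.1380

For an AR(p) model X_t = c + sum_i phi_i X_{t-i} + eps_t, the
one-step-ahead conditional mean is
  E[X_{t+1} | X_t, ...] = c + sum_i phi_i X_{t+1-i}.
Substitute known values:
  E[X_{t+1} | ...] = (-0.523) * (6)
                   = -3.1380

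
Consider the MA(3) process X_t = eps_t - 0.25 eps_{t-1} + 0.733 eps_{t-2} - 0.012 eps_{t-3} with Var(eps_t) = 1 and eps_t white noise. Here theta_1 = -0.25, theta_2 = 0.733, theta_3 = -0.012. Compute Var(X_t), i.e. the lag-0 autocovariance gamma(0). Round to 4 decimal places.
\gamma(0) = 1.5999

For an MA(q) process X_t = eps_t + sum_i theta_i eps_{t-i} with
Var(eps_t) = sigma^2, the variance is
  gamma(0) = sigma^2 * (1 + sum_i theta_i^2).
  sum_i theta_i^2 = (-0.25)^2 + (0.733)^2 + (-0.012)^2 = 0.0625 + 0.537289 + 0.000144 = 0.599933.
  gamma(0) = 1 * (1 + 0.599933) = 1 * 1.599933 = 1.599933, which rounds to 1.5999.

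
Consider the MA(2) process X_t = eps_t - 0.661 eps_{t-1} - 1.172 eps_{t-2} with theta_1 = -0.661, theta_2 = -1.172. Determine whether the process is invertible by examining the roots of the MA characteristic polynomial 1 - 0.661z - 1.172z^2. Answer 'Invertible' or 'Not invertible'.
\text{Not invertible}

The MA(q) characteristic polynomial is P(z) = 1 - 0.661z - 1.172z^2.
Invertibility requires all roots to lie outside the unit circle, i.e. |z| > 1 for every root.
Set 1 + (-0.661) z + (-1.172) z^2 = 0, i.e. a z^2 + b z + c = 0 with a = -1.172, b = -0.661, c = 1.
Discriminant D = b^2 - 4ac = (-0.661)^2 - 4*(-1.172)*1 = 0.436921 - (-4.688) = 5.124921.
D >= 0, so the roots are real: z = (-b +/- sqrt(D)) / (2a) = (0.661 +/- 2.263829) / (-2.344).
  z_1 = (0.661 + 2.263829) / (-2.344) = -1.2478,   |z_1| = 1.2478.
  z_2 = (0.661 - 2.263829) / (-2.344) = 0.6838,   |z_2| = 0.6838.
Moduli of all roots: 1.2478, 0.6838.
All moduli strictly greater than 1? No.
Verdict: Not invertible.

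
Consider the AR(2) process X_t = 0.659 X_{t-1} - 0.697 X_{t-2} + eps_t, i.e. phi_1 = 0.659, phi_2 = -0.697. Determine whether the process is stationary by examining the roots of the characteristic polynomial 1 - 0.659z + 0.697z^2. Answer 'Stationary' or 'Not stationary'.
\text{Stationary}

The AR(p) characteristic polynomial is P(z) = 1 - 0.659z + 0.697z^2.
Stationarity requires all roots to lie outside the unit circle, i.e. |z| > 1 for every root.
Set 1 + (-0.659) z + (0.697) z^2 = 0, i.e. a z^2 + b z + c = 0 with a = 0.697, b = -0.659, c = 1.
Discriminant D = b^2 - 4ac = (-0.659)^2 - 4*(0.697)*1 = 0.434281 - (2.788) = -2.353719.
D < 0, so the roots are the complex-conjugate pair z = (-b +/- i sqrt(-D)) / (2a) = 0.4727 +/- 1.1006i.
For a conjugate pair |z|^2 = z * conj(z) = (product of roots) = c/a = 1/(0.697) = 1.43472, so |z| = sqrt(1.43472) = 1.1978 for both roots.
Moduli of all roots: 1.1978, 1.1978.
All moduli strictly greater than 1? Yes.
Verdict: Stationary.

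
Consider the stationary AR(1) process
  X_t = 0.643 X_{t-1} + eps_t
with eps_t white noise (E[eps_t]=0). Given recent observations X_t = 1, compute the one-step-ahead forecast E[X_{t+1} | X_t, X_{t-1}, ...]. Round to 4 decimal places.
E[X_{t+1} \mid \mathcal F_t] = 0.6430

For an AR(p) model X_t = c + sum_i phi_i X_{t-i} + eps_t, the
one-step-ahead conditional mean is
  E[X_{t+1} | X_t, ...] = c + sum_i phi_i X_{t+1-i}.
Substitute known values:
  E[X_{t+1} | ...] = (0.643) * (1)
                   = 0.6430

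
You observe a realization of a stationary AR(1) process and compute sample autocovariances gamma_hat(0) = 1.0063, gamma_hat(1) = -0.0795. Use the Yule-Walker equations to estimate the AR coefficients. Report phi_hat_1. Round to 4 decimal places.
\hat\phi_{1} = -0.0790

The Yule-Walker equations for an AR(p) process read, in matrix form,
  Gamma_p phi = r_p,   with   (Gamma_p)_{ij} = gamma(|i - j|),
                       (r_p)_i = gamma(i),   i,j = 1..p.
Substitute the sample gammas (Toeplitz matrix and right-hand side of size 1):
  Gamma_p = [[1.0063]]
  r_p     = [-0.0795]
With p = 1 this is the single equation gamma(0) phi_1 = gamma(1):
  phi_hat_1 = gamma(1) / gamma(0) = -0.0795 / 1.0063 = -0.0790.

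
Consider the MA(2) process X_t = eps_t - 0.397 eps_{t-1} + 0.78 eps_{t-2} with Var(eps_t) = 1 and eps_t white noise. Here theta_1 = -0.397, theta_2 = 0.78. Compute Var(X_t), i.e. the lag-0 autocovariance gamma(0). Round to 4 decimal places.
\gamma(0) = 1.7660

For an MA(q) process X_t = eps_t + sum_i theta_i eps_{t-i} with
Var(eps_t) = sigma^2, the variance is
  gamma(0) = sigma^2 * (1 + sum_i theta_i^2).
  sum_i theta_i^2 = (-0.397)^2 + (0.78)^2 = 0.157609 + 0.6084 = 0.766009.
  gamma(0) = 1 * (1 + 0.766009) = 1 * 1.766009 = 1.766009, which rounds to 1.7660.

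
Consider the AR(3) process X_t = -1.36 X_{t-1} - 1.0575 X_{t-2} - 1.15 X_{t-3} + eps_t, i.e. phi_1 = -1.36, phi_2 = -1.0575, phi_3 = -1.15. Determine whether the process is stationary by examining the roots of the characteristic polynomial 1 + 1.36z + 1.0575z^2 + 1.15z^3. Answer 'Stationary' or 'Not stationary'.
\text{Not stationary}

The AR(p) characteristic polynomial is P(z) = 1 + 1.36z + 1.0575z^2 + 1.15z^3.
Stationarity requires all roots to lie outside the unit circle, i.e. |z| > 1 for every root.
Degree 3: look for a simple real root z0 first, then factor out (1 - z/z0) and solve the remaining quadratic.
Testing z0 = -0.8: P(-0.8) = 1 + (1.36)(-0.8) + (1.0575)(-0.8)^2 + (1.15)(-0.8)^3
  = 1 + (-1.088) + (0.6768) + (-0.5888) = 0.  So z_0 = -0.8 is a root, |z_0| = 0.8.
Divide out the factor (1 + 1.25 z) = (1 - z/z0) (since 1/z0 = -1.25):
  P(z) = (1 + 1.25 z)(1 + (0.11) z + (0.92) z^2)
  [check: z-coef 0.11 - (-1.25) = 1.36; z^2-coef 0.92 - (-1.25)(0.11) = 1.0575; z^3-coef -(-1.25)(0.92) = 1.15.]
Remaining roots from the quadratic factor 1 + (0.11) z + (0.92) z^2:
  Set 1 + (0.11) z + (0.92) z^2 = 0, i.e. a z^2 + b z + c = 0 with a = 0.92, b = 0.11, c = 1.
  Discriminant D = b^2 - 4ac = (0.11)^2 - 4*(0.92)*1 = 0.0121 - (3.68) = -3.6679.
  D < 0, so the roots are the complex-conjugate pair z = (-b +/- i sqrt(-D)) / (2a) = -0.0598 +/- 1.0409i.
  For a conjugate pair |z|^2 = z * conj(z) = (product of roots) = c/a = 1/(0.92) = 1.086957, so |z| = sqrt(1.086957) = 1.0426 for both roots.
Moduli of all roots: 0.8000, 1.0426, 1.0426.
All moduli strictly greater than 1? No.
Verdict: Not stationary.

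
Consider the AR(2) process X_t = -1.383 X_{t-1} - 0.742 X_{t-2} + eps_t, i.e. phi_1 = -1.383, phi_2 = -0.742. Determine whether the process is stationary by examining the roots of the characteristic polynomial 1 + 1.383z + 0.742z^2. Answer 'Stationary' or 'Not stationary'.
\text{Stationary}

The AR(p) characteristic polynomial is P(z) = 1 + 1.383z + 0.742z^2.
Stationarity requires all roots to lie outside the unit circle, i.e. |z| > 1 for every root.
Set 1 + (1.383) z + (0.742) z^2 = 0, i.e. a z^2 + b z + c = 0 with a = 0.742, b = 1.383, c = 1.
Discriminant D = b^2 - 4ac = (1.383)^2 - 4*(0.742)*1 = 1.912689 - (2.968) = -1.055311.
D < 0, so the roots are the complex-conjugate pair z = (-b +/- i sqrt(-D)) / (2a) = -0.9319 +/- 0.6922i.
For a conjugate pair |z|^2 = z * conj(z) = (product of roots) = c/a = 1/(0.742) = 1.347709, so |z| = sqrt(1.347709) = 1.1609 for both roots.
Moduli of all roots: 1.1609, 1.1609.
All moduli strictly greater than 1? Yes.
Verdict: Stationary.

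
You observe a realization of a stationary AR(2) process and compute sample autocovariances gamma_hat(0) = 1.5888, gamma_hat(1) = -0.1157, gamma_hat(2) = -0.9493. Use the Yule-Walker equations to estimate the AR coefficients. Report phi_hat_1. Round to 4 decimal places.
\hat\phi_{1} = -0.1170

The Yule-Walker equations for an AR(p) process read, in matrix form,
  Gamma_p phi = r_p,   with   (Gamma_p)_{ij} = gamma(|i - j|),
                       (r_p)_i = gamma(i),   i,j = 1..p.
Substitute the sample gammas (Toeplitz matrix and right-hand side of size 2):
  Gamma_p = [[1.5888, -0.1157], [-0.1157, 1.5888]]
  r_p     = [-0.1157, -0.9493]
Written out:
  1.5888 phi_1 - 0.1157 phi_2 = -0.1157
  -0.1157 phi_1 + 1.5888 phi_2 = -0.9493
Solve by Cramer's rule:
  det = gamma(0)^2 - gamma(1)^2 = (1.5888)^2 - (-0.1157)^2 = 2.52428544 - 0.01338649 = 2.51089895
  phi_hat_1 = [gamma(1) gamma(0) - gamma(1) gamma(2)] / det = [(-0.1157)(1.5888) - (-0.1157)(-0.9493)] / 2.51089895 = -0.29365817 / 2.51089895 = -0.117
  phi_hat_2 = [gamma(0) gamma(2) - gamma(1)^2] / det = [(1.5888)(-0.9493) - (-0.1157)^2] / 2.51089895 = -1.52163433 / 2.51089895 = -0.606
So phi_hat = [-0.1170, -0.6060].
Therefore phi_hat_1 = -0.1170.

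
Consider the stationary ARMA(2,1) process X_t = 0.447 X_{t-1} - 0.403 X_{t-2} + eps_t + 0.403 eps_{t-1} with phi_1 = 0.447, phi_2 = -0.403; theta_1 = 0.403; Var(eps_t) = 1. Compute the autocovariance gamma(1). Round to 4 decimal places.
\gamma(1) = 0.8881

Multiply the model equation by X_{t-k} and take expectations. With theta_0 = psi_0 = 1 and psi_j the MA(infinity) weights, this gives
  gamma(k) - sum_i phi_i gamma(k-i) = c_k,
  c_k = sigma^2 * sum_{j=k..q} theta_j psi_{j-k}   (c_k = 0 for k > q),
using gamma(-m) = gamma(m).
psi-weights needed (psi_j = theta_j + sum_i phi_i psi_{j-i}):
  psi_1 = theta_1 + phi_1 = 0.403 + (0.447) = 0.85
Right-hand sides:
  c_0 = sigma^2 (1 + theta_1 psi_1) = 1 * (1 + (0.403)(0.85)) = 1 * 1.34255 = 1.34255
  c_1 = sigma^2 theta_1 = 1 * (0.403) = 0.403
  c_2 = 0
Equations for k = 0, 1, 2 (AR order 2, c_2 = 0):
  (E0) gamma(0) = phi_1 gamma(1) + phi_2 gamma(2) + c_0
  (E1) gamma(1) = phi_1 gamma(0) + phi_2 gamma(1) + c_1
  (E2) gamma(2) = phi_1 gamma(1) + phi_2 gamma(0)
From (E1): gamma(1) = A gamma(0) + B with
  A = phi_1 / (1 - phi_2) = 0.447 / 1.403 = 0.318603,   B = c_1 / (1 - phi_2) = 0.403 / 1.403 = 0.287242.
Insert (E2) into (E0): gamma(0) (1 - phi_2^2) = phi_1 (1 + phi_2) gamma(1) + c_0.
  phi_1 (1 + phi_2) = (0.447)(0.597) = 0.266859,   1 - phi_2^2 = 0.837591.
Replace gamma(1) by A gamma(0) + B and collect gamma(0):
  gamma(0) [0.837591 - (0.266859)(0.318603)] = (0.266859)(0.287242) + 1.34255
  gamma(0) * 0.752569 = 1.419203
  gamma(0) = 1.419203 / 0.752569 = 1.885811.
  gamma(1) = A gamma(0) + B = (0.318603)(1.885811) + (0.287242) = 0.888067.
Therefore gamma(1) = 0.8881 (to 4 decimal places).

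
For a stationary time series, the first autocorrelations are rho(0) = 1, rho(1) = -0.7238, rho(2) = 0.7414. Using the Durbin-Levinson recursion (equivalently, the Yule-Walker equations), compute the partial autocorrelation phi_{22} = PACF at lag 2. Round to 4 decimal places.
\phi_{22} = 0.4569

The PACF at lag k is phi_{kk}, the last component of the solution
to the Yule-Walker system G_k phi = r_k where
  (G_k)_{ij} = rho(|i - j|), (r_k)_i = rho(i), i,j = 1..k.
Equivalently, Durbin-Levinson gives phi_{kk} iteratively:
  phi_{11} = rho(1)
  phi_{kk} = [rho(k) - sum_{j=1..k-1} phi_{k-1,j} rho(k-j)]
            / [1 - sum_{j=1..k-1} phi_{k-1,j} rho(j)],
  phi_{k,j} = phi_{k-1,j} - phi_{kk} phi_{k-1,k-j},  j = 1..k-1.
Step k = 1:
  phi_11 = rho(1) = -0.7238.
Step k = 2:
  phi_22 = [rho(2) - phi_11 rho(1)] / [1 - phi_11 rho(1)] = [0.7414 - (-0.7238)(-0.7238)] / [1 - (-0.7238)(-0.7238)]
         = 0.21751356 / 0.47611356 = 0.4569.
Therefore phi_{22} = 0.4569.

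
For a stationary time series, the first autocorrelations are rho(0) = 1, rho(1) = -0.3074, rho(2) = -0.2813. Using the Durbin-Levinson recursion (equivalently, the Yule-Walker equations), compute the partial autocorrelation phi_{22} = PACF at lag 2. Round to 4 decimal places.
\phi_{22} = -0.4150

The PACF at lag k is phi_{kk}, the last component of the solution
to the Yule-Walker system G_k phi = r_k where
  (G_k)_{ij} = rho(|i - j|), (r_k)_i = rho(i), i,j = 1..k.
Equivalently, Durbin-Levinson gives phi_{kk} iteratively:
  phi_{11} = rho(1)
  phi_{kk} = [rho(k) - sum_{j=1..k-1} phi_{k-1,j} rho(k-j)]
            / [1 - sum_{j=1..k-1} phi_{k-1,j} rho(j)],
  phi_{k,j} = phi_{k-1,j} - phi_{kk} phi_{k-1,k-j},  j = 1..k-1.
Step k = 1:
  phi_11 = rho(1) = -0.3074.
Step k = 2:
  phi_22 = [rho(2) - phi_11 rho(1)] / [1 - phi_11 rho(1)] = [-0.2813 - (-0.3074)(-0.3074)] / [1 - (-0.3074)(-0.3074)]
         = -0.37579476 / 0.90550524 = -0.415.
Therefore phi_{22} = -0.4150.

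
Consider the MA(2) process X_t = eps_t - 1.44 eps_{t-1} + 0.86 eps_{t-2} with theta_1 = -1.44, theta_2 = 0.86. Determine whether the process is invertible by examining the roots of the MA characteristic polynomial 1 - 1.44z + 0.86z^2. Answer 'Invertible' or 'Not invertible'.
\text{Invertible}

The MA(q) characteristic polynomial is P(z) = 1 - 1.44z + 0.86z^2.
Invertibility requires all roots to lie outside the unit circle, i.e. |z| > 1 for every root.
Set 1 + (-1.44) z + (0.86) z^2 = 0, i.e. a z^2 + b z + c = 0 with a = 0.86, b = -1.44, c = 1.
Discriminant D = b^2 - 4ac = (-1.44)^2 - 4*(0.86)*1 = 2.0736 - (3.44) = -1.3664.
D < 0, so the roots are the complex-conjugate pair z = (-b +/- i sqrt(-D)) / (2a) = 0.8372 +/- 0.6796i.
For a conjugate pair |z|^2 = z * conj(z) = (product of roots) = c/a = 1/(0.86) = 1.162791, so |z| = sqrt(1.162791) = 1.0783 for both roots.
Moduli of all roots: 1.0783, 1.0783.
All moduli strictly greater than 1? Yes.
Verdict: Invertible.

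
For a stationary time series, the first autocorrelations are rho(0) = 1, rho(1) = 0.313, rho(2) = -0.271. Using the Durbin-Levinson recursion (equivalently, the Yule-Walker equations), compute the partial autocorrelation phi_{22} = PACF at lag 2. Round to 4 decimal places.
\phi_{22} = -0.4090

The PACF at lag k is phi_{kk}, the last component of the solution
to the Yule-Walker system G_k phi = r_k where
  (G_k)_{ij} = rho(|i - j|), (r_k)_i = rho(i), i,j = 1..k.
Equivalently, Durbin-Levinson gives phi_{kk} iteratively:
  phi_{11} = rho(1)
  phi_{kk} = [rho(k) - sum_{j=1..k-1} phi_{k-1,j} rho(k-j)]
            / [1 - sum_{j=1..k-1} phi_{k-1,j} rho(j)],
  phi_{k,j} = phi_{k-1,j} - phi_{kk} phi_{k-1,k-j},  j = 1..k-1.
Step k = 1:
  phi_11 = rho(1) = 0.313.
Step k = 2:
  phi_22 = [rho(2) - phi_11 rho(1)] / [1 - phi_11 rho(1)] = [-0.271 - (0.313)(0.313)] / [1 - (0.313)(0.313)]
         = -0.368969 / 0.902031 = -0.409.
Therefore phi_{22} = -0.4090.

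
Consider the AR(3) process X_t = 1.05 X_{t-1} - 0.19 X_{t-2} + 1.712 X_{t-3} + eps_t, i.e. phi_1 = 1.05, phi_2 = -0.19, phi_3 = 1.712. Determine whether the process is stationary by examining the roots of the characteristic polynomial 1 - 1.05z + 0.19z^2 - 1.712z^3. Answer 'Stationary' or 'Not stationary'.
\text{Not stationary}

The AR(p) characteristic polynomial is P(z) = 1 - 1.05z + 0.19z^2 - 1.712z^3.
Stationarity requires all roots to lie outside the unit circle, i.e. |z| > 1 for every root.
Degree 3: look for a simple real root z0 first, then factor out (1 - z/z0) and solve the remaining quadratic.
Testing z0 = 0.625: P(0.625) = 1 + (-1.05)(0.625) + (0.19)(0.625)^2 + (-1.712)(0.625)^3
  = 1 + (-0.65625) + (0.074219) + (-0.417969) = 0.  So z_0 = 0.625 is a root, |z_0| = 0.625.
Divide out the factor (1 - 1.6 z) = (1 - z/z0) (since 1/z0 = 1.6):
  P(z) = (1 - 1.6 z)(1 + (0.55) z + (1.07) z^2)
  [check: z-coef 0.55 - (1.6) = -1.05; z^2-coef 1.07 - (1.6)(0.55) = 0.19; z^3-coef -(1.6)(1.07) = -1.712.]
Remaining roots from the quadratic factor 1 + (0.55) z + (1.07) z^2:
  Set 1 + (0.55) z + (1.07) z^2 = 0, i.e. a z^2 + b z + c = 0 with a = 1.07, b = 0.55, c = 1.
  Discriminant D = b^2 - 4ac = (0.55)^2 - 4*(1.07)*1 = 0.3025 - (4.28) = -3.9775.
  D < 0, so the roots are the complex-conjugate pair z = (-b +/- i sqrt(-D)) / (2a) = -0.257 +/- 0.9319i.
  For a conjugate pair |z|^2 = z * conj(z) = (product of roots) = c/a = 1/(1.07) = 0.934579, so |z| = sqrt(0.934579) = 0.9667 for both roots.
Moduli of all roots: 0.6250, 0.9667, 0.9667.
All moduli strictly greater than 1? No.
Verdict: Not stationary.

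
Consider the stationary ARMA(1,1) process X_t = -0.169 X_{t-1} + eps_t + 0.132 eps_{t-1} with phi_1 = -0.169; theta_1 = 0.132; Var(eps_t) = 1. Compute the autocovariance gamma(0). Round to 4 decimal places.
\gamma(0) = 1.0014

Multiply the model equation by X_{t-k} and take expectations. With theta_0 = psi_0 = 1 and psi_j the MA(infinity) weights, this gives
  gamma(k) - sum_i phi_i gamma(k-i) = c_k,
  c_k = sigma^2 * sum_{j=k..q} theta_j psi_{j-k}   (c_k = 0 for k > q),
using gamma(-m) = gamma(m).
psi-weights needed (psi_j = theta_j + sum_i phi_i psi_{j-i}):
  psi_1 = theta_1 + phi_1 = 0.132 + (-0.169) = -0.037
Right-hand sides:
  c_0 = sigma^2 (1 + theta_1 psi_1) = 1 * (1 + (0.132)(-0.037)) = 1 * 0.995116 = 0.995116
  c_1 = sigma^2 theta_1 = 1 * (0.132) = 0.132
  c_2 = 0
Equations for k = 0 and k = 1 (AR order 1):
  gamma(0) = phi_1 gamma(1) + c_0
  gamma(1) = phi_1 gamma(0) + c_1
Substituting the second into the first: gamma(0) (1 - phi_1^2) = c_0 + phi_1 c_1, so
  gamma(0) = (c_0 + phi_1 c_1) / (1 - phi_1^2) = (0.995116 + (-0.169)(0.132)) / (1 - (-0.169)^2) = 0.972808 / 0.971439 = 1.001409.
Therefore gamma(0) = 1.0014 (to 4 decimal places).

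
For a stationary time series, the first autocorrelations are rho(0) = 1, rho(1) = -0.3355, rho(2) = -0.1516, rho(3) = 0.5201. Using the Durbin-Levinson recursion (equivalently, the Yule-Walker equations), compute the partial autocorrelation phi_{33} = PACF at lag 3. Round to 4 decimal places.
\phi_{33} = 0.4380

The PACF at lag k is phi_{kk}, the last component of the solution
to the Yule-Walker system G_k phi = r_k where
  (G_k)_{ij} = rho(|i - j|), (r_k)_i = rho(i), i,j = 1..k.
Equivalently, Durbin-Levinson gives phi_{kk} iteratively:
  phi_{11} = rho(1)
  phi_{kk} = [rho(k) - sum_{j=1..k-1} phi_{k-1,j} rho(k-j)]
            / [1 - sum_{j=1..k-1} phi_{k-1,j} rho(j)],
  phi_{k,j} = phi_{k-1,j} - phi_{kk} phi_{k-1,k-j},  j = 1..k-1.
Step k = 1:
  phi_11 = rho(1) = -0.3355.
Step k = 2:
  phi_22 = [rho(2) - phi_11 rho(1)] / [1 - phi_11 rho(1)] = [-0.1516 - (-0.3355)(-0.3355)] / [1 - (-0.3355)(-0.3355)]
         = -0.26416025 / 0.88743975 = -0.297666.
  Update: phi_21 = phi_11 - phi_22 phi_11 = -0.3355 - (-0.297666)(-0.3355) = -0.435367.
Step k = 3:
  phi_33 = [rho(3) - phi_21 rho(2) - phi_22 rho(1)] / [1 - phi_21 rho(1) - phi_22 rho(2)]
    numerator   = 0.5201 - (-0.435367)(-0.1516) - (-0.297666)(-0.3355) = 0.3542316
    denominator = 1 - (-0.435367)(-0.3355) - (-0.297666)(-0.1516) = 0.80880834
  phi_33 = 0.3542316 / 0.80880834 = 0.438.
Therefore phi_{33} = 0.4380.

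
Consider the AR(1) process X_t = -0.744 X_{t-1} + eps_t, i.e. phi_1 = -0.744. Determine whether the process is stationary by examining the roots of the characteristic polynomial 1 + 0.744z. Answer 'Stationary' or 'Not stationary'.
\text{Stationary}

The AR(p) characteristic polynomial is P(z) = 1 + 0.744z.
Stationarity requires all roots to lie outside the unit circle, i.e. |z| > 1 for every root.
This is linear in z: 1 + (0.744) z = 0  =>  z = -1/(0.744) = -1.344086,  |z| = 1.344086.
Moduli of all roots: 1.3441.
All moduli strictly greater than 1? Yes.
Verdict: Stationary.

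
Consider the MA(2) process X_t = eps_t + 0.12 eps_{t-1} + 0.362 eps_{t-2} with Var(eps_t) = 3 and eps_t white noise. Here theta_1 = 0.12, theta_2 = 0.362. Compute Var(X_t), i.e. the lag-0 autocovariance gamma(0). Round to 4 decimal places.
\gamma(0) = 3.4363

For an MA(q) process X_t = eps_t + sum_i theta_i eps_{t-i} with
Var(eps_t) = sigma^2, the variance is
  gamma(0) = sigma^2 * (1 + sum_i theta_i^2).
  sum_i theta_i^2 = (0.12)^2 + (0.362)^2 = 0.0144 + 0.131044 = 0.145444.
  gamma(0) = 3 * (1 + 0.145444) = 3 * 1.145444 = 3.436332, which rounds to 3.4363.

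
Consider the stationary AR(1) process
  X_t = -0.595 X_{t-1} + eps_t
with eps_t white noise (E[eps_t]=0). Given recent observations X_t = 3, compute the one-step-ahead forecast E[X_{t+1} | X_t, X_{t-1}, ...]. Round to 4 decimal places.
E[X_{t+1} \mid \mathcal F_t] = -1.7850

For an AR(p) model X_t = c + sum_i phi_i X_{t-i} + eps_t, the
one-step-ahead conditional mean is
  E[X_{t+1} | X_t, ...] = c + sum_i phi_i X_{t+1-i}.
Substitute known values:
  E[X_{t+1} | ...] = (-0.595) * (3)
                   = -1.7850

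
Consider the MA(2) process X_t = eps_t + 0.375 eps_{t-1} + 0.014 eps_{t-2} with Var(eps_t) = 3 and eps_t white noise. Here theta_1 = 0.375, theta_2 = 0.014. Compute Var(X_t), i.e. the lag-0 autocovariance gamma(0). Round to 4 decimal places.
\gamma(0) = 3.4225

For an MA(q) process X_t = eps_t + sum_i theta_i eps_{t-i} with
Var(eps_t) = sigma^2, the variance is
  gamma(0) = sigma^2 * (1 + sum_i theta_i^2).
  sum_i theta_i^2 = (0.375)^2 + (0.014)^2 = 0.140625 + 0.000196 = 0.140821.
  gamma(0) = 3 * (1 + 0.140821) = 3 * 1.140821 = 3.422463, which rounds to 3.4225.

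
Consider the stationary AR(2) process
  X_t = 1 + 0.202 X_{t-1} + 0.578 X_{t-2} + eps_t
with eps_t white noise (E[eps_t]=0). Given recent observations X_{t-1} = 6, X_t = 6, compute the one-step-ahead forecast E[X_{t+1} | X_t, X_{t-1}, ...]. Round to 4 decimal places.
E[X_{t+1} \mid \mathcal F_t] = 5.6800

For an AR(p) model X_t = c + sum_i phi_i X_{t-i} + eps_t, the
one-step-ahead conditional mean is
  E[X_{t+1} | X_t, ...] = c + sum_i phi_i X_{t+1-i}.
Substitute known values:
  E[X_{t+1} | ...] = 1 + (0.202) * (6) + (0.578) * (6)
                   = 5.6800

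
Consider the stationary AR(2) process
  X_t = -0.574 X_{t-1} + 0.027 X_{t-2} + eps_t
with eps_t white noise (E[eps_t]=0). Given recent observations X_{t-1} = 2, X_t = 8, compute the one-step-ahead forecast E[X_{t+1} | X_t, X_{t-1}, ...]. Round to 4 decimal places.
E[X_{t+1} \mid \mathcal F_t] = -4.5380

For an AR(p) model X_t = c + sum_i phi_i X_{t-i} + eps_t, the
one-step-ahead conditional mean is
  E[X_{t+1} | X_t, ...] = c + sum_i phi_i X_{t+1-i}.
Substitute known values:
  E[X_{t+1} | ...] = (-0.574) * (8) + (0.027) * (2)
                   = -4.5380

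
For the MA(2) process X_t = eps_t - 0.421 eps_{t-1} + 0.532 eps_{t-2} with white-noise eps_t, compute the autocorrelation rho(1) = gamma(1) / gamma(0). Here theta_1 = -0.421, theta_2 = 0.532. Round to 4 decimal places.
\rho(1) = -0.4417

For an MA(q) process with theta_0 = 1, the autocovariance is
  gamma(k) = sigma^2 * sum_{i=0..q-k} theta_i * theta_{i+k},
and rho(k) = gamma(k) / gamma(0). Sigma^2 cancels.
  numerator   = (1)*(-0.421) + (-0.421)*(0.532) = -0.644972.
  denominator = (1)^2 + (-0.421)^2 + (0.532)^2 = 1.460265.
  rho(1) = -0.644972 / 1.460265 = -0.4417.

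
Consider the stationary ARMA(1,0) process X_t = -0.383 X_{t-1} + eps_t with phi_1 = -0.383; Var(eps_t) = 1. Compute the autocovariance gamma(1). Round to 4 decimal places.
\gamma(1) = -0.4488

Multiply the model equation by X_{t-k} and take expectations. With theta_0 = psi_0 = 1 and psi_j the MA(infinity) weights, this gives
  gamma(k) - sum_i phi_i gamma(k-i) = c_k,
  c_k = sigma^2 * sum_{j=k..q} theta_j psi_{j-k}   (c_k = 0 for k > q),
using gamma(-m) = gamma(m).
Pure AR (q = 0): c_0 = sigma^2 = 1, c_k = 0 for k >= 1.
Equations for k = 0 and k = 1 (AR order 1):
  gamma(0) = phi_1 gamma(1) + c_0
  gamma(1) = phi_1 gamma(0) + c_1
Substituting the second into the first: gamma(0) (1 - phi_1^2) = c_0 + phi_1 c_1, so
  gamma(0) = c_0 / (1 - phi_1^2) = 1 / (1 - (-0.383)^2) = 1 / 0.853311 = 1.171906.
  gamma(1) = phi_1 gamma(0) = (-0.383)(1.171906) = -0.44884.
Therefore gamma(1) = -0.4488 (to 4 decimal places).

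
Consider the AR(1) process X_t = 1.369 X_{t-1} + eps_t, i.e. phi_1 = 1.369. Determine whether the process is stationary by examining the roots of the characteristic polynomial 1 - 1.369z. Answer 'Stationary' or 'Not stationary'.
\text{Not stationary}

The AR(p) characteristic polynomial is P(z) = 1 - 1.369z.
Stationarity requires all roots to lie outside the unit circle, i.e. |z| > 1 for every root.
This is linear in z: 1 + (-1.369) z = 0  =>  z = -1/(-1.369) = 0.73046,  |z| = 0.73046.
Moduli of all roots: 0.7305.
All moduli strictly greater than 1? No.
Verdict: Not stationary.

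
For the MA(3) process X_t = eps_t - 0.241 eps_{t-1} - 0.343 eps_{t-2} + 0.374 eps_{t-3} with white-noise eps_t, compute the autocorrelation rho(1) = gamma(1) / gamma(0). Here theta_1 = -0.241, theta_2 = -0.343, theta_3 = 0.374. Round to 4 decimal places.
\rho(1) = -0.2179

For an MA(q) process with theta_0 = 1, the autocovariance is
  gamma(k) = sigma^2 * sum_{i=0..q-k} theta_i * theta_{i+k},
and rho(k) = gamma(k) / gamma(0). Sigma^2 cancels.
  numerator   = (1)*(-0.241) + (-0.241)*(-0.343) + (-0.343)*(0.374) = -0.286619.
  denominator = (1)^2 + (-0.241)^2 + (-0.343)^2 + (0.374)^2 = 1.315606.
  rho(1) = -0.286619 / 1.315606 = -0.2179.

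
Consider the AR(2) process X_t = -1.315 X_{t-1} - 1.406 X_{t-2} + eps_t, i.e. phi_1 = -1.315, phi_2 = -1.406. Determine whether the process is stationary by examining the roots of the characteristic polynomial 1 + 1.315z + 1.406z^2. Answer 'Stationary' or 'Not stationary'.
\text{Not stationary}

The AR(p) characteristic polynomial is P(z) = 1 + 1.315z + 1.406z^2.
Stationarity requires all roots to lie outside the unit circle, i.e. |z| > 1 for every root.
Set 1 + (1.315) z + (1.406) z^2 = 0, i.e. a z^2 + b z + c = 0 with a = 1.406, b = 1.315, c = 1.
Discriminant D = b^2 - 4ac = (1.315)^2 - 4*(1.406)*1 = 1.729225 - (5.624) = -3.894775.
D < 0, so the roots are the complex-conjugate pair z = (-b +/- i sqrt(-D)) / (2a) = -0.4676 +/- 0.7018i.
For a conjugate pair |z|^2 = z * conj(z) = (product of roots) = c/a = 1/(1.406) = 0.711238, so |z| = sqrt(0.711238) = 0.8433 for both roots.
Moduli of all roots: 0.8433, 0.8433.
All moduli strictly greater than 1? No.
Verdict: Not stationary.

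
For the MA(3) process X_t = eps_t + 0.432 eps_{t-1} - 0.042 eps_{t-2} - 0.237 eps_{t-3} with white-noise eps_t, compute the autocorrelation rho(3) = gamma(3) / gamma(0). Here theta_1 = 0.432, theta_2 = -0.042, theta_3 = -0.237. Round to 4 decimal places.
\rho(3) = -0.1904

For an MA(q) process with theta_0 = 1, the autocovariance is
  gamma(k) = sigma^2 * sum_{i=0..q-k} theta_i * theta_{i+k},
and rho(k) = gamma(k) / gamma(0). Sigma^2 cancels.
  numerator   = (1)*(-0.237) = -0.237.
  denominator = (1)^2 + (0.432)^2 + (-0.042)^2 + (-0.237)^2 = 1.244557.
  rho(3) = -0.237 / 1.244557 = -0.1904.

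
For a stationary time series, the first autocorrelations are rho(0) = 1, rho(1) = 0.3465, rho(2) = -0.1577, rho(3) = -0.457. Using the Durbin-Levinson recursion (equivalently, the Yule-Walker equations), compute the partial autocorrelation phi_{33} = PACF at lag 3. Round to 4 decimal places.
\phi_{33} = -0.3480

The PACF at lag k is phi_{kk}, the last component of the solution
to the Yule-Walker system G_k phi = r_k where
  (G_k)_{ij} = rho(|i - j|), (r_k)_i = rho(i), i,j = 1..k.
Equivalently, Durbin-Levinson gives phi_{kk} iteratively:
  phi_{11} = rho(1)
  phi_{kk} = [rho(k) - sum_{j=1..k-1} phi_{k-1,j} rho(k-j)]
            / [1 - sum_{j=1..k-1} phi_{k-1,j} rho(j)],
  phi_{k,j} = phi_{k-1,j} - phi_{kk} phi_{k-1,k-j},  j = 1..k-1.
Step k = 1:
  phi_11 = rho(1) = 0.3465.
Step k = 2:
  phi_22 = [rho(2) - phi_11 rho(1)] / [1 - phi_11 rho(1)] = [-0.1577 - (0.3465)(0.3465)] / [1 - (0.3465)(0.3465)]
         = -0.27776225 / 0.87993775 = -0.315661.
  Update: phi_21 = phi_11 - phi_22 phi_11 = 0.3465 - (-0.315661)(0.3465) = 0.455877.
Step k = 3:
  phi_33 = [rho(3) - phi_21 rho(2) - phi_22 rho(1)] / [1 - phi_21 rho(1) - phi_22 rho(2)]
    numerator   = -0.457 - (0.455877)(-0.1577) - (-0.315661)(0.3465) = -0.27573163
    denominator = 1 - (0.455877)(0.3465) - (-0.315661)(-0.1577) = 0.79225897
  phi_33 = -0.27573163 / 0.79225897 = -0.348.
Therefore phi_{33} = -0.3480.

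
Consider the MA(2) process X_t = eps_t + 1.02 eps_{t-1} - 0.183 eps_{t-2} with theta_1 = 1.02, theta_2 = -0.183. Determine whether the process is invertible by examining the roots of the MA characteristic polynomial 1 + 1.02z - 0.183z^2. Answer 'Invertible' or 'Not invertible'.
\text{Not invertible}

The MA(q) characteristic polynomial is P(z) = 1 + 1.02z - 0.183z^2.
Invertibility requires all roots to lie outside the unit circle, i.e. |z| > 1 for every root.
Set 1 + (1.02) z + (-0.183) z^2 = 0, i.e. a z^2 + b z + c = 0 with a = -0.183, b = 1.02, c = 1.
Discriminant D = b^2 - 4ac = (1.02)^2 - 4*(-0.183)*1 = 1.0404 - (-0.732) = 1.7724.
D >= 0, so the roots are real: z = (-b +/- sqrt(D)) / (2a) = (-1.02 +/- 1.331315) / (-0.366).
  z_1 = (-1.02 + 1.331315) / (-0.366) = -0.8506,   |z_1| = 0.8506.
  z_2 = (-1.02 - 1.331315) / (-0.366) = 6.4244,   |z_2| = 6.4244.
Moduli of all roots: 0.8506, 6.4244.
All moduli strictly greater than 1? No.
Verdict: Not invertible.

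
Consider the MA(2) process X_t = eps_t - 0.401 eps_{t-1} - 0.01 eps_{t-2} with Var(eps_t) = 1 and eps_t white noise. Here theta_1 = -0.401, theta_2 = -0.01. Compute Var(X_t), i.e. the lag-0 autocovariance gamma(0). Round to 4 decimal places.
\gamma(0) = 1.1609

For an MA(q) process X_t = eps_t + sum_i theta_i eps_{t-i} with
Var(eps_t) = sigma^2, the variance is
  gamma(0) = sigma^2 * (1 + sum_i theta_i^2).
  sum_i theta_i^2 = (-0.401)^2 + (-0.01)^2 = 0.160801 + 0.0001 = 0.160901.
  gamma(0) = 1 * (1 + 0.160901) = 1 * 1.160901 = 1.160901, which rounds to 1.1609.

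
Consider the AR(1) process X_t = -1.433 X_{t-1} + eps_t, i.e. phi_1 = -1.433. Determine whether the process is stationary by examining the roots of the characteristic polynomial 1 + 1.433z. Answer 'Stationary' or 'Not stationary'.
\text{Not stationary}

The AR(p) characteristic polynomial is P(z) = 1 + 1.433z.
Stationarity requires all roots to lie outside the unit circle, i.e. |z| > 1 for every root.
This is linear in z: 1 + (1.433) z = 0  =>  z = -1/(1.433) = -0.697837,  |z| = 0.697837.
Moduli of all roots: 0.6978.
All moduli strictly greater than 1? No.
Verdict: Not stationary.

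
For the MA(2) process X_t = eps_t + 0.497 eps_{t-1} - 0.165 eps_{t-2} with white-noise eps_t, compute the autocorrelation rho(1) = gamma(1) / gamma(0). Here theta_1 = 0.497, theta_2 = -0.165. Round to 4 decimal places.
\rho(1) = 0.3257

For an MA(q) process with theta_0 = 1, the autocovariance is
  gamma(k) = sigma^2 * sum_{i=0..q-k} theta_i * theta_{i+k},
and rho(k) = gamma(k) / gamma(0). Sigma^2 cancels.
  numerator   = (1)*(0.497) + (0.497)*(-0.165) = 0.414995.
  denominator = (1)^2 + (0.497)^2 + (-0.165)^2 = 1.274234.
  rho(1) = 0.414995 / 1.274234 = 0.3257.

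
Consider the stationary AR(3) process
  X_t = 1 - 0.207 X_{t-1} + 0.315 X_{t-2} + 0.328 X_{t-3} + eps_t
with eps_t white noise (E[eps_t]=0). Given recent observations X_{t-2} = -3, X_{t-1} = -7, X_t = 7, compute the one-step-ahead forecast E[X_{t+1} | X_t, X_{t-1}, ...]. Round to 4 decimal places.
E[X_{t+1} \mid \mathcal F_t] = -3.6380

For an AR(p) model X_t = c + sum_i phi_i X_{t-i} + eps_t, the
one-step-ahead conditional mean is
  E[X_{t+1} | X_t, ...] = c + sum_i phi_i X_{t+1-i}.
Substitute known values:
  E[X_{t+1} | ...] = 1 + (-0.207) * (7) + (0.315) * (-7) + (0.328) * (-3)
                   = -3.6380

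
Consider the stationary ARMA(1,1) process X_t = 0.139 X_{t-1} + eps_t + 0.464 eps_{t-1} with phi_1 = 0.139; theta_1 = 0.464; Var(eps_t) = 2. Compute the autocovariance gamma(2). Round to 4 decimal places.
\gamma(2) = 0.1820

Multiply the model equation by X_{t-k} and take expectations. With theta_0 = psi_0 = 1 and psi_j the MA(infinity) weights, this gives
  gamma(k) - sum_i phi_i gamma(k-i) = c_k,
  c_k = sigma^2 * sum_{j=k..q} theta_j psi_{j-k}   (c_k = 0 for k > q),
using gamma(-m) = gamma(m).
psi-weights needed (psi_j = theta_j + sum_i phi_i psi_{j-i}):
  psi_1 = theta_1 + phi_1 = 0.464 + (0.139) = 0.603
Right-hand sides:
  c_0 = sigma^2 (1 + theta_1 psi_1) = 2 * (1 + (0.464)(0.603)) = 2 * 1.279792 = 2.559584
  c_1 = sigma^2 theta_1 = 2 * (0.464) = 0.928
  c_2 = 0
Equations for k = 0 and k = 1 (AR order 1):
  gamma(0) = phi_1 gamma(1) + c_0
  gamma(1) = phi_1 gamma(0) + c_1
Substituting the second into the first: gamma(0) (1 - phi_1^2) = c_0 + phi_1 c_1, so
  gamma(0) = (c_0 + phi_1 c_1) / (1 - phi_1^2) = (2.559584 + (0.139)(0.928)) / (1 - (0.139)^2) = 2.688576 / 0.980679 = 2.741545.
  gamma(1) = phi_1 gamma(0) + c_1 = (0.139)(2.741545) + (0.928) = 1.309075.
For k = 2 (> q): gamma(2) = phi_1 gamma(1) = (0.139)(1.309075) = 0.181961.
Therefore gamma(2) = 0.1820 (to 4 decimal places).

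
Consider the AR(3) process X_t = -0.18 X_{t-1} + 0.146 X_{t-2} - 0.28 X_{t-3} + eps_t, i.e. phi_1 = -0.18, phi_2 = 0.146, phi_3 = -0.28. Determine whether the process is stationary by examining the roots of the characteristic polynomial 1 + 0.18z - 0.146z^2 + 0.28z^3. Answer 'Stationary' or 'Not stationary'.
\text{Stationary}

The AR(p) characteristic polynomial is P(z) = 1 + 0.18z - 0.146z^2 + 0.28z^3.
Stationarity requires all roots to lie outside the unit circle, i.e. |z| > 1 for every root.
Degree 3: look for a simple real root z0 first, then factor out (1 - z/z0) and solve the remaining quadratic.
Testing z0 = -1.25: P(-1.25) = 1 + (0.18)(-1.25) + (-0.146)(-1.25)^2 + (0.28)(-1.25)^3
  = 1 + (-0.225) + (-0.228125) + (-0.546875) = 0.  So z_0 = -1.25 is a root, |z_0| = 1.25.
Divide out the factor (1 + 0.8 z) = (1 - z/z0) (since 1/z0 = -0.8):
  P(z) = (1 + 0.8 z)(1 + (-0.62) z + (0.35) z^2)
  [check: z-coef -0.62 - (-0.8) = 0.18; z^2-coef 0.35 - (-0.8)(-0.62) = -0.146; z^3-coef -(-0.8)(0.35) = 0.28.]
Remaining roots from the quadratic factor 1 + (-0.62) z + (0.35) z^2:
  Set 1 + (-0.62) z + (0.35) z^2 = 0, i.e. a z^2 + b z + c = 0 with a = 0.35, b = -0.62, c = 1.
  Discriminant D = b^2 - 4ac = (-0.62)^2 - 4*(0.35)*1 = 0.3844 - (1.4) = -1.0156.
  D < 0, so the roots are the complex-conjugate pair z = (-b +/- i sqrt(-D)) / (2a) = 0.8857 +/- 1.4397i.
  For a conjugate pair |z|^2 = z * conj(z) = (product of roots) = c/a = 1/(0.35) = 2.857143, so |z| = sqrt(2.857143) = 1.6903 for both roots.
Moduli of all roots: 1.2500, 1.6903, 1.6903.
All moduli strictly greater than 1? Yes.
Verdict: Stationary.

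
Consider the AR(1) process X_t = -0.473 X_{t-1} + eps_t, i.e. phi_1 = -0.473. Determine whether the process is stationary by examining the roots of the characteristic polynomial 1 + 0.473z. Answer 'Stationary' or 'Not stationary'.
\text{Stationary}

The AR(p) characteristic polynomial is P(z) = 1 + 0.473z.
Stationarity requires all roots to lie outside the unit circle, i.e. |z| > 1 for every root.
This is linear in z: 1 + (0.473) z = 0  =>  z = -1/(0.473) = -2.114165,  |z| = 2.114165.
Moduli of all roots: 2.1142.
All moduli strictly greater than 1? Yes.
Verdict: Stationary.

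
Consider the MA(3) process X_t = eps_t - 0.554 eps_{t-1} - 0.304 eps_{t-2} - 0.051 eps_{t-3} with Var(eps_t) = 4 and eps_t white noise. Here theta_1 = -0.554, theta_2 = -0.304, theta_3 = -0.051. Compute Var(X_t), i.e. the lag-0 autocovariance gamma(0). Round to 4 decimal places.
\gamma(0) = 5.6077

For an MA(q) process X_t = eps_t + sum_i theta_i eps_{t-i} with
Var(eps_t) = sigma^2, the variance is
  gamma(0) = sigma^2 * (1 + sum_i theta_i^2).
  sum_i theta_i^2 = (-0.554)^2 + (-0.304)^2 + (-0.051)^2 = 0.306916 + 0.092416 + 0.002601 = 0.401933.
  gamma(0) = 4 * (1 + 0.401933) = 4 * 1.401933 = 5.607732, which rounds to 5.6077.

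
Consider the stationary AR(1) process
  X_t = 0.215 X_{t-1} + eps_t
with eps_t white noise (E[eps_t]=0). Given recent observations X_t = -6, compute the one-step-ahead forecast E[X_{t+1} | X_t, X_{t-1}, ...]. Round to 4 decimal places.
E[X_{t+1} \mid \mathcal F_t] = -1.2900

For an AR(p) model X_t = c + sum_i phi_i X_{t-i} + eps_t, the
one-step-ahead conditional mean is
  E[X_{t+1} | X_t, ...] = c + sum_i phi_i X_{t+1-i}.
Substitute known values:
  E[X_{t+1} | ...] = (0.215) * (-6)
                   = -1.2900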